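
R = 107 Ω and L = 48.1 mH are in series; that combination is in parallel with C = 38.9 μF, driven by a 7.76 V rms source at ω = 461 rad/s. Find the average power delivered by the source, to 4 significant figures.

539.6 mW

X_L = ωL = 22.17 Ω
X_C = 1/(ωC) = 55.76 Ω
Branch 1 (R+jX_L): Z₁ = 107.0 + j22.17 Ω, |Z₁| = 109.3 Ω
Branch 2 (−jX_C): Z₂ = −j55.76 Ω
Parallel: Z = Z₁Z₂/(Z₁+Z₂), |Z| = 54.33 Ω, ∠Z = -60.86°
I = V/|Z| = 142.8 mA
P = VI cos φ = 7.76 × 0.1428 × cos(-60.86°) = 539.6 mW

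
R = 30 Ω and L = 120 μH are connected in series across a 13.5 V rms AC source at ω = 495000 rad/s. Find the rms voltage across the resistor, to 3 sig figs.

6.09 V

X_L = ωL = 59.4 Ω
Z = 30.0 + j59.4 Ω
|Z| = √(30.0² + 59.4²) = 66.5 Ω
I = V/|Z| = 203 mA
V_R = I·|Z_R| = 0.203 × 30.0 = 6.09 V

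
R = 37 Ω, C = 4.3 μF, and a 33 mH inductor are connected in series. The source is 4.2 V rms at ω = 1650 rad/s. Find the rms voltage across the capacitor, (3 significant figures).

6.29 V

X_L = ωL = 54.5 Ω
X_C = 1/(ωC) = 141 Ω
Net reactance X = X_L − X_C = -86.5 Ω
Z = 37.0 − j86.5 Ω
|Z| = √(37.0² + 86.5²) = 94.1 Ω
I = V/|Z| = 44.6 mA
V_C = I·|Z_C| = 0.0446 × 141 = 6.29 V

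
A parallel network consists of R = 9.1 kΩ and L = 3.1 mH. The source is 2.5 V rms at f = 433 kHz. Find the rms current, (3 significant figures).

404 μA

ω = 2πf = 2.721e+06 rad/s
X_L = ωL = 8430 Ω
Parallel: admittances add. Y = 1/R + 1/(jωL)
Y = (0.000110 − j0.000119) S
|Y| = 0.000162 S → |Z| = 1/|Y| = 6190 Ω, ∠Z = −∠Y = 47.2°
I = V/|Z| = 2.5/6190 = 404 μA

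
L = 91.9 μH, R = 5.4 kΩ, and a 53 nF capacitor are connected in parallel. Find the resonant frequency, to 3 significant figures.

ω₀ = 1/√(LC) = 1/√(9.19e-05 × 5.3e-08) = 453100 rad/s
f₀ = ω₀/(2π) = 72.1 kHz

72.1 kHz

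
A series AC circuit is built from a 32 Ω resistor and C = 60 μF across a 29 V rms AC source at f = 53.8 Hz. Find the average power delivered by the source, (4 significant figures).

7.789 W

ω = 2πf = 338.0 rad/s
X_C = 1/(ωC) = 49.30 Ω
Z = 32.00 − j49.30 Ω
|Z| = √(32.00² + 49.30²) = 58.78 Ω
∠Z = arctan(-49.30/32.00) = -57.02°
I = V/|Z| = 493.4 mA
P = VI cos φ = 29 × 0.4934 × cos(-57.02°) = 7.789 W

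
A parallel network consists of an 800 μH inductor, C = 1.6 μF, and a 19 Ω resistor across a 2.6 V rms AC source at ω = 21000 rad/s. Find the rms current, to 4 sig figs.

152.5 mA

X_L = ωL = 16.80 Ω
X_C = 1/(ωC) = 29.76 Ω
Parallel: admittances add. Y = 1/R + 1/(jωL) + jωC
Y = (0.05263 − j0.02592) S
|Y| = 0.05867 S → |Z| = 1/|Y| = 17.04 Ω, ∠Z = −∠Y = 26.22°
I = V/|Z| = 2.6/17.04 = 152.5 mA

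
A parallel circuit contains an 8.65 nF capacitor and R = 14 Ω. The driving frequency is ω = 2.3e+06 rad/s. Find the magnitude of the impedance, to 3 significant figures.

X_C = 1/(ωC) = 50.3 Ω
Parallel: admittances add. Y = 1/R + jωC
Y = (0.0714 + j0.0199) S
|Y| = 0.0741 S → |Z| = 1/|Y| = 13.5 Ω, ∠Z = −∠Y = -15.6°

13.5 Ω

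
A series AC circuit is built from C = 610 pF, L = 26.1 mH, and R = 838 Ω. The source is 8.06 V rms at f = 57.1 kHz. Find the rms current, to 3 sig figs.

ω = 2πf = 358800 rad/s
X_L = ωL = 9360 Ω
X_C = 1/(ωC) = 4570 Ω
Net reactance X = X_L − X_C = 4790 Ω
Z = 838 + j4790 Ω
|Z| = √(838² + 4790²) = 4870 Ω
I = V/|Z| = 8.06/4870 = 1.66 mA

1.66 mA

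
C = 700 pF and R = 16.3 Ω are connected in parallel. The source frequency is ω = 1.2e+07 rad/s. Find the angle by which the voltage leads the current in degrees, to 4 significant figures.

X_C = 1/(ωC) = 119.0 Ω
Parallel: admittances add. Y = 1/R + jωC
Y = (0.06135 + j0.008400) S
|Y| = 0.06192 S → |Z| = 1/|Y| = 16.15 Ω, ∠Z = −∠Y = -7.796°

-7.796°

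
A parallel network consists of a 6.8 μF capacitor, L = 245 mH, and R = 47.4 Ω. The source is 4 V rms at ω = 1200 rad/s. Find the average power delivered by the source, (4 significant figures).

X_L = ωL = 294.0 Ω
X_C = 1/(ωC) = 122.5 Ω
Parallel: admittances add. Y = 1/R + 1/(jωL) + jωC
Y = (0.02110 + j0.004759) S
|Y| = 0.02163 S → |Z| = 1/|Y| = 46.24 Ω, ∠Z = −∠Y = -12.71°
I = V/|Z| = 86.51 mA
P = VI cos φ = 4 × 0.08651 × cos(-12.71°) = 337.6 mW

337.6 mW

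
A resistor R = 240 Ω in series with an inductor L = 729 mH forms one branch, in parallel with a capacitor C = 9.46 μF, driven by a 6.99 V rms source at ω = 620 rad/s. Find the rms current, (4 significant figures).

X_L = ωL = 452.0 Ω
X_C = 1/(ωC) = 170.5 Ω
Branch 1 (R+jX_L): Z₁ = 240.0 + j452.0 Ω, |Z₁| = 511.7 Ω
Branch 2 (−jX_C): Z₂ = −j170.5 Ω
Parallel: Z = Z₁Z₂/(Z₁+Z₂), |Z| = 235.9 Ω, ∠Z = -77.52°
I = V/|Z| = 6.99/235.9 = 29.63 mA

29.63 mA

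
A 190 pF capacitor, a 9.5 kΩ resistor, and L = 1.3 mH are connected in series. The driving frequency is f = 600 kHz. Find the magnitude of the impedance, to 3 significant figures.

ω = 2πf = 3.77e+06 rad/s
X_L = ωL = 4900 Ω
X_C = 1/(ωC) = 1400 Ω
Net reactance X = X_L − X_C = 3500 Ω
Z = 9500 + j3500 Ω
|Z| = √(9500² + 3500²) = 10100 Ω

10100 Ω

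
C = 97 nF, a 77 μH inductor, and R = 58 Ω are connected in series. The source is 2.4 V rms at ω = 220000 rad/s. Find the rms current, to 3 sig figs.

36.8 mA

X_L = ωL = 16.9 Ω
X_C = 1/(ωC) = 46.9 Ω
Net reactance X = X_L − X_C = -29.9 Ω
Z = 58.0 − j29.9 Ω
|Z| = √(58.0² + 29.9²) = 65.3 Ω
I = V/|Z| = 2.4/65.3 = 36.8 mA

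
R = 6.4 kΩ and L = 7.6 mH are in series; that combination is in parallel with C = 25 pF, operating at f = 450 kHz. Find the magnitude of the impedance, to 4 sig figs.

ω = 2πf = 2.827e+06 rad/s
X_L = ωL = 21490 Ω
X_C = 1/(ωC) = 14150 Ω
Branch 1 (R+jX_L): Z₁ = 6400 + j21490 Ω, |Z₁| = 22420 Ω
Branch 2 (−jX_C): Z₂ = −j14150 Ω
Parallel: Z = Z₁Z₂/(Z₁+Z₂), |Z| = 32570 Ω, ∠Z = -65.50°

32570 Ω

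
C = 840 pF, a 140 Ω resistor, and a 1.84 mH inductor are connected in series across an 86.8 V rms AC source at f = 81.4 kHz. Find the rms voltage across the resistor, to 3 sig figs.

8.72 V

ω = 2πf = 511500 rad/s
X_L = ωL = 941 Ω
X_C = 1/(ωC) = 2330 Ω
Net reactance X = X_L − X_C = -1390 Ω
Z = 140 − j1390 Ω
|Z| = √(140² + 1390²) = 1390 Ω
I = V/|Z| = 62.3 mA
V_R = I·|Z_R| = 0.0623 × 140 = 8.72 V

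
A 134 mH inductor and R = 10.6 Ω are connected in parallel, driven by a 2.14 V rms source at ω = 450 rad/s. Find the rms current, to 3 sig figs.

205 mA

X_L = ωL = 60.3 Ω
Parallel: admittances add. Y = 1/R + 1/(jωL)
Y = (0.0943 − j0.0166) S
|Y| = 0.0958 S → |Z| = 1/|Y| = 10.4 Ω, ∠Z = −∠Y = 9.97°
I = V/|Z| = 2.14/10.4 = 205 mA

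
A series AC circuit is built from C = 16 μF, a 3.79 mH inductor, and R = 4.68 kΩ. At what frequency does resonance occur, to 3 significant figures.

ω₀ = 1/√(LC) = 1/√(0.00379 × 1.6e-05) = 4061 rad/s
f₀ = ω₀/(2π) = 646 Hz

646 Hz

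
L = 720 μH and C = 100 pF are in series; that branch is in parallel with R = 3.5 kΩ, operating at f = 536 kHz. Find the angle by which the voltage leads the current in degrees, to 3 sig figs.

ω = 2πf = 3.368e+06 rad/s
X_L = ωL = 2420 Ω
X_C = 1/(ωC) = 2970 Ω
Branch 1: Z₁ = R = 3500 Ω
Branch 2 (series LC): Z₂ = j(X_L − X_C) = −j545 Ω
Parallel: Z = Z₁Z₂/(Z₁+Z₂), |Z| = 538 Ω, ∠Z = -81.2°

-81.2°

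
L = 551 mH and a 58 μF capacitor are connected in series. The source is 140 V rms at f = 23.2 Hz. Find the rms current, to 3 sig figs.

ω = 2πf = 145.8 rad/s
X_L = ωL = 80.3 Ω
X_C = 1/(ωC) = 118 Ω
Net reactance X = X_L − X_C = -38.0 Ω
Z = − j38.0 Ω
|Z| = √(0² + 38.0²) = 38.0 Ω
I = V/|Z| = 140/38.0 = 3.69 A

3.69 A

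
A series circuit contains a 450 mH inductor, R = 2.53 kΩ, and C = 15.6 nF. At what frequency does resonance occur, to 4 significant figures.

1.900 kHz

ω₀ = 1/√(LC) = 1/√(0.45 × 1.56e-08) = 11940 rad/s
f₀ = ω₀/(2π) = 1.900 kHz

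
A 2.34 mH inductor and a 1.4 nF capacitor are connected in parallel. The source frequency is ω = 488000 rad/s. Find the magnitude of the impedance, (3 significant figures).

X_L = ωL = 1140 Ω
X_C = 1/(ωC) = 1460 Ω
Parallel: admittances add. Y = 1/(jωL) + jωC
Y = (0 − j0.000193) S
|Y| = 0.000193 S → |Z| = 1/|Y| = 5190 Ω, ∠Z = −∠Y = 90.0°

5190 Ω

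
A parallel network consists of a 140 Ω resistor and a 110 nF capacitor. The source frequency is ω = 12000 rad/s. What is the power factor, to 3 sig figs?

X_C = 1/(ωC) = 758 Ω
Parallel: admittances add. Y = 1/R + jωC
Y = (0.00714 + j0.00132) S
|Y| = 0.00726 S → |Z| = 1/|Y| = 138 Ω, ∠Z = −∠Y = -10.5°
cos φ = cos(-10.5°) = 0.983

0.983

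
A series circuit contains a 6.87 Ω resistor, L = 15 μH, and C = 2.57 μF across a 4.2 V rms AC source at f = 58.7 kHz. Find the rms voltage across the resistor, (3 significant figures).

ω = 2πf = 368800 rad/s
X_L = ωL = 5.53 Ω
X_C = 1/(ωC) = 1.05 Ω
Net reactance X = X_L − X_C = 4.48 Ω
Z = 6.87 + j4.48 Ω
|Z| = √(6.87² + 4.48²) = 8.20 Ω
I = V/|Z| = 512 mA
V_R = I·|Z_R| = 0.512 × 6.87 = 3.52 V

3.52 V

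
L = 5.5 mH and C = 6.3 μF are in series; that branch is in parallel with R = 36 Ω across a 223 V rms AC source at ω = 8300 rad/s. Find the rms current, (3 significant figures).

10.4 A

X_L = ωL = 45.6 Ω
X_C = 1/(ωC) = 19.1 Ω
Branch 1: Z₁ = R = 36.0 Ω
Branch 2 (series LC): Z₂ = j(X_L − X_C) = j26.5 Ω
Parallel: Z = Z₁Z₂/(Z₁+Z₂), |Z| = 21.4 Ω, ∠Z = 53.6°
I = V/|Z| = 223/21.4 = 10.4 A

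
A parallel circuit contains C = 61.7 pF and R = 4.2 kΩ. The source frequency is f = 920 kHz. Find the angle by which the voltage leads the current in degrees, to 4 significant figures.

-56.27°

ω = 2πf = 5.781e+06 rad/s
X_C = 1/(ωC) = 2804 Ω
Parallel: admittances add. Y = 1/R + jωC
Y = (0.0002381 + j0.0003567) S
|Y| = 0.0004288 S → |Z| = 1/|Y| = 2332 Ω, ∠Z = −∠Y = -56.27°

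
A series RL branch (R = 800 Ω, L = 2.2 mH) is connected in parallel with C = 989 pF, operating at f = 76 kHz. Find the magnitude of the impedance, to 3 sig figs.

ω = 2πf = 477500 rad/s
X_L = ωL = 1050 Ω
X_C = 1/(ωC) = 2120 Ω
Branch 1 (R+jX_L): Z₁ = 800 + j1050 Ω, |Z₁| = 1320 Ω
Branch 2 (−jX_C): Z₂ = −j2120 Ω
Parallel: Z = Z₁Z₂/(Z₁+Z₂), |Z| = 2100 Ω, ∠Z = 15.8°

2100 Ω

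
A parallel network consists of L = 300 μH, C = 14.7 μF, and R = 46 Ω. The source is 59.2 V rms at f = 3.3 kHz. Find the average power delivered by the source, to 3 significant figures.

ω = 2πf = 20730 rad/s
X_L = ωL = 6.22 Ω
X_C = 1/(ωC) = 3.28 Ω
Parallel: admittances add. Y = 1/R + 1/(jωL) + jωC
Y = (0.0217 + j0.144) S
|Y| = 0.146 S → |Z| = 1/|Y| = 6.87 Ω, ∠Z = −∠Y = -81.4°
I = V/|Z| = 8.62 A
P = VI cos φ = 59.2 × 8.62 × cos(-81.4°) = 76.2 W

76.2 W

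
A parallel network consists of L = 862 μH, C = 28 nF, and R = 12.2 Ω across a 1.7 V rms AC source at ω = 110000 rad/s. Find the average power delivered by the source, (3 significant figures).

237 mW

X_L = ωL = 94.8 Ω
X_C = 1/(ωC) = 325 Ω
Parallel: admittances add. Y = 1/R + 1/(jωL) + jωC
Y = (0.0820 − j0.00747) S
|Y| = 0.0823 S → |Z| = 1/|Y| = 12.1 Ω, ∠Z = −∠Y = 5.20°
I = V/|Z| = 140 mA
P = VI cos φ = 1.7 × 0.140 × cos(5.20°) = 237 mW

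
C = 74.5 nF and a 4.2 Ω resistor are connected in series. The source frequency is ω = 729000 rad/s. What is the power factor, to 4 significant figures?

0.2224

X_C = 1/(ωC) = 18.41 Ω
Z = 4.200 − j18.41 Ω
|Z| = √(4.200² + 18.41²) = 18.89 Ω
∠Z = arctan(-18.41/4.200) = -77.15°
cos φ = cos(-77.15°) = 0.2224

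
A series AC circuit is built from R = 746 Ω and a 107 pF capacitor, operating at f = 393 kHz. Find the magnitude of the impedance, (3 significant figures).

3860 Ω

ω = 2πf = 2.469e+06 rad/s
X_C = 1/(ωC) = 3780 Ω
Z = 746 − j3780 Ω
|Z| = √(746² + 3780²) = 3860 Ω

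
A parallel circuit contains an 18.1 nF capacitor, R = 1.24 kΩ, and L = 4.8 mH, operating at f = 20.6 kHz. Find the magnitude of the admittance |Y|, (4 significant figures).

ω = 2πf = 129400 rad/s
X_L = ωL = 621.3 Ω
X_C = 1/(ωC) = 426.8 Ω
Parallel: admittances add. Y = 1/R + 1/(jωL) + jωC
Y = (0.0008065 + j0.0007332) S
|Y| = 0.001090 S → |Z| = 1/|Y| = 917.5 Ω, ∠Z = −∠Y = -42.28°

1.090 mS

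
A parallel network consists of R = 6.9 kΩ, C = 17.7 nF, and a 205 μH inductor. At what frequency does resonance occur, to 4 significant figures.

83.55 kHz

ω₀ = 1/√(LC) = 1/√(0.000205 × 1.77e-08) = 525000 rad/s
f₀ = ω₀/(2π) = 83.55 kHz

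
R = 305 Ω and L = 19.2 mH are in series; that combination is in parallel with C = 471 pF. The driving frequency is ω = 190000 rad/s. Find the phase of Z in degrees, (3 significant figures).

X_L = ωL = 3650 Ω
X_C = 1/(ωC) = 11200 Ω
Branch 1 (R+jX_L): Z₁ = 305 + j3650 Ω, |Z₁| = 3660 Ω
Branch 2 (−jX_C): Z₂ = −j11200 Ω
Parallel: Z = Z₁Z₂/(Z₁+Z₂), |Z| = 5430 Ω, ∠Z = 82.9°

82.9°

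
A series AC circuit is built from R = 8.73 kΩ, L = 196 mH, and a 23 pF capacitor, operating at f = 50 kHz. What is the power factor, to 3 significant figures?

ω = 2πf = 314200 rad/s
X_L = ωL = 61600 Ω
X_C = 1/(ωC) = 138000 Ω
Net reactance X = X_L − X_C = -76800 Ω
Z = 8730 − j76800 Ω
|Z| = √(8730² + 76800²) = 77300 Ω
∠Z = arctan(-76800/8730) = -83.5°
cos φ = cos(-83.5°) = 0.113

0.113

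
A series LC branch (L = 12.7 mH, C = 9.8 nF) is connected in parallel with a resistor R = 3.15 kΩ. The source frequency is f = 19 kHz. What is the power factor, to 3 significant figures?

0.205

ω = 2πf = 119400 rad/s
X_L = ωL = 1520 Ω
X_C = 1/(ωC) = 855 Ω
Branch 1: Z₁ = R = 3150 Ω
Branch 2 (series LC): Z₂ = j(X_L − X_C) = j661 Ω
Parallel: Z = Z₁Z₂/(Z₁+Z₂), |Z| = 647 Ω, ∠Z = 78.1°
cos φ = cos(78.1°) = 0.205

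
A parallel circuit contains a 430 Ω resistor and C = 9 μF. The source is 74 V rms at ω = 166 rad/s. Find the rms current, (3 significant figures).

205 mA

X_C = 1/(ωC) = 669 Ω
Parallel: admittances add. Y = 1/R + jωC
Y = (0.00233 + j0.00149) S
|Y| = 0.00276 S → |Z| = 1/|Y| = 362 Ω, ∠Z = −∠Y = -32.7°
I = V/|Z| = 74/362 = 205 mA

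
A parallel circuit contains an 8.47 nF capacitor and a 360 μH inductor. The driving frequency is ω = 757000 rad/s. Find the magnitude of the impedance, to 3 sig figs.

X_L = ωL = 273 Ω
X_C = 1/(ωC) = 156 Ω
Parallel: admittances add. Y = 1/(jωL) + jωC
Y = (0 + j0.00274) S
|Y| = 0.00274 S → |Z| = 1/|Y| = 365 Ω, ∠Z = −∠Y = -90.0°

365 Ω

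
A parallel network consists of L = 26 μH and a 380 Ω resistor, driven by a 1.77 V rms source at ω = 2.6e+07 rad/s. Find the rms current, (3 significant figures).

5.34 mA

X_L = ωL = 676 Ω
Parallel: admittances add. Y = 1/R + 1/(jωL)
Y = (0.00263 − j0.00148) S
|Y| = 0.00302 S → |Z| = 1/|Y| = 331 Ω, ∠Z = −∠Y = 29.3°
I = V/|Z| = 1.77/331 = 5.34 mA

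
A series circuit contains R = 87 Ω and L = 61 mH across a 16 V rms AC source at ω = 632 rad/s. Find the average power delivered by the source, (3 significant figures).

2.46 W

X_L = ωL = 38.6 Ω
Z = 87.0 + j38.6 Ω
|Z| = √(87.0² + 38.6²) = 95.2 Ω
∠Z = arctan(38.6/87.0) = 23.9°
I = V/|Z| = 168 mA
P = VI cos φ = 16 × 0.168 × cos(23.9°) = 2.46 W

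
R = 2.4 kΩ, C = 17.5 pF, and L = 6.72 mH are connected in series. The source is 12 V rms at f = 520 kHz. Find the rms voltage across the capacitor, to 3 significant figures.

41.4 V

ω = 2πf = 3.267e+06 rad/s
X_L = ωL = 22000 Ω
X_C = 1/(ωC) = 17500 Ω
Net reactance X = X_L − X_C = 4470 Ω
Z = 2400 + j4470 Ω
|Z| = √(2400² + 4470²) = 5070 Ω
I = V/|Z| = 2.37 mA
V_C = I·|Z_C| = 0.00237 × 17500 = 41.4 V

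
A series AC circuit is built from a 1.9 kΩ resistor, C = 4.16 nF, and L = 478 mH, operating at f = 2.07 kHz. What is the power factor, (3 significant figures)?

0.153

ω = 2πf = 13010 rad/s
X_L = ωL = 6220 Ω
X_C = 1/(ωC) = 18500 Ω
Net reactance X = X_L − X_C = -12300 Ω
Z = 1900 − j12300 Ω
|Z| = √(1900² + 12300²) = 12400 Ω
∠Z = arctan(-12300/1900) = -81.2°
cos φ = cos(-81.2°) = 0.153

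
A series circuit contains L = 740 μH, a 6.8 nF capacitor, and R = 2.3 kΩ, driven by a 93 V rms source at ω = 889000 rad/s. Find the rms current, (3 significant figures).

39.5 mA

X_L = ωL = 658 Ω
X_C = 1/(ωC) = 165 Ω
Net reactance X = X_L − X_C = 492 Ω
Z = 2300 + j492 Ω
|Z| = √(2300² + 492²) = 2350 Ω
I = V/|Z| = 93/2350 = 39.5 mA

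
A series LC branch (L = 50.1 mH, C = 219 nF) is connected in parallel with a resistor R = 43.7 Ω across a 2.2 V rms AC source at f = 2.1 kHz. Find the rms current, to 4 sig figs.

ω = 2πf = 13190 rad/s
X_L = ωL = 661.1 Ω
X_C = 1/(ωC) = 346.1 Ω
Branch 1: Z₁ = R = 43.70 Ω
Branch 2 (series LC): Z₂ = j(X_L − X_C) = j315.0 Ω
Parallel: Z = Z₁Z₂/(Z₁+Z₂), |Z| = 43.29 Ω, ∠Z = 7.898°
I = V/|Z| = 2.2/43.29 = 50.83 mA

50.83 mA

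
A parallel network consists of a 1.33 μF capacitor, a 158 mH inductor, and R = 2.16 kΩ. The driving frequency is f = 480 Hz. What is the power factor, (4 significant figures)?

ω = 2πf = 3016 rad/s
X_L = ωL = 476.5 Ω
X_C = 1/(ωC) = 249.3 Ω
Parallel: admittances add. Y = 1/R + 1/(jωL) + jωC
Y = (0.0004630 + j0.001913) S
|Y| = 0.001968 S → |Z| = 1/|Y| = 508.2 Ω, ∠Z = −∠Y = -76.39°
cos φ = cos(-76.39°) = 0.2353

0.2353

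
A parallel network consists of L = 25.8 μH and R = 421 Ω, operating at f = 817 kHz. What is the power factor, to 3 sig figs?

0.300

ω = 2πf = 5.133e+06 rad/s
X_L = ωL = 132 Ω
Parallel: admittances add. Y = 1/R + 1/(jωL)
Y = (0.00238 − j0.00755) S
|Y| = 0.00792 S → |Z| = 1/|Y| = 126 Ω, ∠Z = −∠Y = 72.5°
cos φ = cos(72.5°) = 0.300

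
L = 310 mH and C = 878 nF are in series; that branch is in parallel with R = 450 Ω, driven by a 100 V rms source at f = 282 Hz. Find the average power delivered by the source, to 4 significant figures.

22.22 W

ω = 2πf = 1772 rad/s
X_L = ωL = 549.3 Ω
X_C = 1/(ωC) = 642.8 Ω
Branch 1: Z₁ = R = 450.0 Ω
Branch 2 (series LC): Z₂ = j(X_L − X_C) = −j93.52 Ω
Parallel: Z = Z₁Z₂/(Z₁+Z₂), |Z| = 91.57 Ω, ∠Z = -78.26°
I = V/|Z| = 1.092 A
P = VI cos φ = 100 × 1.092 × cos(-78.26°) = 22.22 W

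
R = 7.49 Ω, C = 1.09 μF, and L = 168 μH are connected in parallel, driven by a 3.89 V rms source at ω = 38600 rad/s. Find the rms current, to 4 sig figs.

X_L = ωL = 6.485 Ω
X_C = 1/(ωC) = 23.77 Ω
Parallel: admittances add. Y = 1/R + 1/(jωL) + jωC
Y = (0.1335 − j0.1121) S
|Y| = 0.1744 S → |Z| = 1/|Y| = 5.735 Ω, ∠Z = −∠Y = 40.03°
I = V/|Z| = 3.89/5.735 = 678.2 mA

678.2 mA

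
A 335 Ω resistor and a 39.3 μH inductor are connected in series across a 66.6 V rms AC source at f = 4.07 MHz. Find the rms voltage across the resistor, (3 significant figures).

ω = 2πf = 2.557e+07 rad/s
X_L = ωL = 1010 Ω
Z = 335 + j1010 Ω
|Z| = √(335² + 1010²) = 1060 Ω
I = V/|Z| = 62.9 mA
V_R = I·|Z_R| = 0.0629 × 335 = 21.1 V

21.1 V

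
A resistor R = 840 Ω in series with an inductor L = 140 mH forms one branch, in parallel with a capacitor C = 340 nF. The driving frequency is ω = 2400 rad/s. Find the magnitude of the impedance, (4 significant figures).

906.2 Ω

X_L = ωL = 336.0 Ω
X_C = 1/(ωC) = 1225 Ω
Branch 1 (R+jX_L): Z₁ = 840.0 + j336.0 Ω, |Z₁| = 904.7 Ω
Branch 2 (−jX_C): Z₂ = −j1225 Ω
Parallel: Z = Z₁Z₂/(Z₁+Z₂), |Z| = 906.2 Ω, ∠Z = -21.56°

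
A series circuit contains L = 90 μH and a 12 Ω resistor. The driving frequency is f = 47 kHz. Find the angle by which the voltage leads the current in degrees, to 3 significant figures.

ω = 2πf = 295300 rad/s
X_L = ωL = 26.6 Ω
Z = 12.0 + j26.6 Ω
|Z| = √(12.0² + 26.6²) = 29.2 Ω
∠Z = arctan(26.6/12.0) = 65.7°

65.7°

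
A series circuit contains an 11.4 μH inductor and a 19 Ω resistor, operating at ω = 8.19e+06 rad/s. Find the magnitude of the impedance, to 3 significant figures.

X_L = ωL = 93.4 Ω
Z = 19.0 + j93.4 Ω
|Z| = √(19.0² + 93.4²) = 95.3 Ω

95.3 Ω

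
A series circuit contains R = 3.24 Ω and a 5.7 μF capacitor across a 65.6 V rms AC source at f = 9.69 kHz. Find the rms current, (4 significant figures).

ω = 2πf = 60880 rad/s
X_C = 1/(ωC) = 2.882 Ω
Z = 3.240 − j2.882 Ω
|Z| = √(3.240² + 2.882²) = 4.336 Ω
I = V/|Z| = 65.6/4.336 = 15.13 A

15.13 A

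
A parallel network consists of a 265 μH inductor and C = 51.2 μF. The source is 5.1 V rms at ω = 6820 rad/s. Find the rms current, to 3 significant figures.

1.04 A

X_L = ωL = 1.81 Ω
X_C = 1/(ωC) = 2.86 Ω
Parallel: admittances add. Y = 1/(jωL) + jωC
Y = (0 − j0.204) S
|Y| = 0.204 S → |Z| = 1/|Y| = 4.90 Ω, ∠Z = −∠Y = 90.0°
I = V/|Z| = 5.1/4.90 = 1.04 A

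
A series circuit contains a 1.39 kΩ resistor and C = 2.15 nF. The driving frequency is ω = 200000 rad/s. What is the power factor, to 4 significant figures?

0.5130

X_C = 1/(ωC) = 2326 Ω
Z = 1390 − j2326 Ω
|Z| = √(1390² + 2326²) = 2709 Ω
∠Z = arctan(-2326/1390) = -59.13°
cos φ = cos(-59.13°) = 0.5130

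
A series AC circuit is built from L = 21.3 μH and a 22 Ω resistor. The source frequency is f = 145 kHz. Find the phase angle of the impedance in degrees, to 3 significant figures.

ω = 2πf = 911100 rad/s
X_L = ωL = 19.4 Ω
Z = 22.0 + j19.4 Ω
|Z| = √(22.0² + 19.4²) = 29.3 Ω
∠Z = arctan(19.4/22.0) = 41.4°

41.4°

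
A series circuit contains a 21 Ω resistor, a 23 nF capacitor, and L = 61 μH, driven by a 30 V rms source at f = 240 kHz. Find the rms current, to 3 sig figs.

ω = 2πf = 1.508e+06 rad/s
X_L = ωL = 92.0 Ω
X_C = 1/(ωC) = 28.8 Ω
Net reactance X = X_L − X_C = 63.2 Ω
Z = 21.0 + j63.2 Ω
|Z| = √(21.0² + 63.2²) = 66.6 Ω
I = V/|Z| = 30/66.6 = 451 mA

451 mA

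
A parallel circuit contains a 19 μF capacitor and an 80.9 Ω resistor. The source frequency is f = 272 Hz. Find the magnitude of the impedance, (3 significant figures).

ω = 2πf = 1709 rad/s
X_C = 1/(ωC) = 30.8 Ω
Parallel: admittances add. Y = 1/R + jωC
Y = (0.0124 + j0.0325) S
|Y| = 0.0347 S → |Z| = 1/|Y| = 28.8 Ω, ∠Z = −∠Y = -69.2°

28.8 Ω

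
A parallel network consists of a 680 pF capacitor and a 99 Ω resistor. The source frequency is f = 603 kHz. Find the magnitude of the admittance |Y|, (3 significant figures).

10.4 mS

ω = 2πf = 3.789e+06 rad/s
X_C = 1/(ωC) = 388 Ω
Parallel: admittances add. Y = 1/R + jωC
Y = (0.0101 + j0.00258) S
|Y| = 0.0104 S → |Z| = 1/|Y| = 95.9 Ω, ∠Z = −∠Y = -14.3°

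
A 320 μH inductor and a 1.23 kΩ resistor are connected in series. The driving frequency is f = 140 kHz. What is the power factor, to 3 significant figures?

0.975

ω = 2πf = 879600 rad/s
X_L = ωL = 281 Ω
Z = 1230 + j281 Ω
|Z| = √(1230² + 281²) = 1260 Ω
∠Z = arctan(281/1230) = 12.9°
cos φ = cos(12.9°) = 0.975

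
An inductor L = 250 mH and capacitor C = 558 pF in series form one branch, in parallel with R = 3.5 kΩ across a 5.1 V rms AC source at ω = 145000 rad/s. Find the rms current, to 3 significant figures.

X_L = ωL = 36200 Ω
X_C = 1/(ωC) = 12400 Ω
Branch 1: Z₁ = R = 3500 Ω
Branch 2 (series LC): Z₂ = j(X_L − X_C) = j23900 Ω
Parallel: Z = Z₁Z₂/(Z₁+Z₂), |Z| = 3460 Ω, ∠Z = 8.33°
I = V/|Z| = 5.1/3460 = 1.47 mA

1.47 mA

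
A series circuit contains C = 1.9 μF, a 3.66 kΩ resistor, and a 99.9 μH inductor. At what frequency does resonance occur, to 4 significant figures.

11.55 kHz

ω₀ = 1/√(LC) = 1/√(9.99e-05 × 1.9e-06) = 72580 rad/s
f₀ = ω₀/(2π) = 11.55 kHz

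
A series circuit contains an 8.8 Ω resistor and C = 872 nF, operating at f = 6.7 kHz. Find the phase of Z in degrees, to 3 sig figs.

-72.1°

ω = 2πf = 42100 rad/s
X_C = 1/(ωC) = 27.2 Ω
Z = 8.80 − j27.2 Ω
|Z| = √(8.80² + 27.2²) = 28.6 Ω
∠Z = arctan(-27.2/8.80) = -72.1°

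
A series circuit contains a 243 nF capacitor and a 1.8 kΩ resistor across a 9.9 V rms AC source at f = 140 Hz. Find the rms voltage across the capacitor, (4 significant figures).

9.240 V

ω = 2πf = 879.6 rad/s
X_C = 1/(ωC) = 4678 Ω
Z = 1800 − j4678 Ω
|Z| = √(1800² + 4678²) = 5013 Ω
I = V/|Z| = 1.975 mA
V_C = I·|Z_C| = 0.001975 × 4678 = 9.240 V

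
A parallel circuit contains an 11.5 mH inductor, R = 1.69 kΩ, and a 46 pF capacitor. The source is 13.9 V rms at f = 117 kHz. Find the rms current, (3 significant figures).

8.31 mA

ω = 2πf = 735100 rad/s
X_L = ωL = 8450 Ω
X_C = 1/(ωC) = 29600 Ω
Parallel: admittances add. Y = 1/R + 1/(jωL) + jωC
Y = (0.000592 − j8.45e-05) S
|Y| = 0.000598 S → |Z| = 1/|Y| = 1670 Ω, ∠Z = −∠Y = 8.12°
I = V/|Z| = 13.9/1670 = 8.31 mA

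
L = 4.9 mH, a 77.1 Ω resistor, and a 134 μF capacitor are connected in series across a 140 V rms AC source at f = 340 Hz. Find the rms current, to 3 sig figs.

1.81 A

ω = 2πf = 2136 rad/s
X_L = ωL = 10.5 Ω
X_C = 1/(ωC) = 3.49 Ω
Net reactance X = X_L − X_C = 6.97 Ω
Z = 77.1 + j6.97 Ω
|Z| = √(77.1² + 6.97²) = 77.4 Ω
I = V/|Z| = 140/77.4 = 1.81 A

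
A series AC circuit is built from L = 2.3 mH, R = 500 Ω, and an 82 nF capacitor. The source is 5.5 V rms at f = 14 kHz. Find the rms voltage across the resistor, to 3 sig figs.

5.46 V

ω = 2πf = 87960 rad/s
X_L = ωL = 202 Ω
X_C = 1/(ωC) = 139 Ω
Net reactance X = X_L − X_C = 63.7 Ω
Z = 500 + j63.7 Ω
|Z| = √(500² + 63.7²) = 504 Ω
I = V/|Z| = 10.9 mA
V_R = I·|Z_R| = 0.0109 × 500 = 5.46 V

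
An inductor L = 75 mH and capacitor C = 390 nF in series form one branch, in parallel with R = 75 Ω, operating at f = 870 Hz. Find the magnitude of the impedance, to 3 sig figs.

ω = 2πf = 5466 rad/s
X_L = ωL = 410 Ω
X_C = 1/(ωC) = 469 Ω
Branch 1: Z₁ = R = 75.0 Ω
Branch 2 (series LC): Z₂ = j(X_L − X_C) = −j59.1 Ω
Parallel: Z = Z₁Z₂/(Z₁+Z₂), |Z| = 46.4 Ω, ∠Z = -51.8°

46.4 Ω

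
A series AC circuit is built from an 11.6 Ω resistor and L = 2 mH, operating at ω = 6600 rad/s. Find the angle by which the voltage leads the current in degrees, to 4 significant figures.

48.69°

X_L = ωL = 13.20 Ω
Z = 11.60 + j13.20 Ω
|Z| = √(11.60² + 13.20²) = 17.57 Ω
∠Z = arctan(13.20/11.60) = 48.69°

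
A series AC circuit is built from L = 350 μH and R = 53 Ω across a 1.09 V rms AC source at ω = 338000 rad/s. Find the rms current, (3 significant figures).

8.41 mA

X_L = ωL = 118 Ω
Z = 53.0 + j118 Ω
|Z| = √(53.0² + 118²) = 130 Ω
I = V/|Z| = 1.09/130 = 8.41 mA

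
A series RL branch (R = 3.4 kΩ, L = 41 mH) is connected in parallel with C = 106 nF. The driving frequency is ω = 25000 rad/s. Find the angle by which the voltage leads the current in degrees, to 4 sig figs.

X_L = ωL = 1025 Ω
X_C = 1/(ωC) = 377.4 Ω
Branch 1 (R+jX_L): Z₁ = 3400 + j1025 Ω, |Z₁| = 3551 Ω
Branch 2 (−jX_C): Z₂ = −j377.4 Ω
Parallel: Z = Z₁Z₂/(Z₁+Z₂), |Z| = 387.2 Ω, ∠Z = -84.01°

-84.01°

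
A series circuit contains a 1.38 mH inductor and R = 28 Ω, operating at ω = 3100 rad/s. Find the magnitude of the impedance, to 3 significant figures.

X_L = ωL = 4.28 Ω
Z = 28.0 + j4.28 Ω
|Z| = √(28.0² + 4.28²) = 28.3 Ω

28.3 Ω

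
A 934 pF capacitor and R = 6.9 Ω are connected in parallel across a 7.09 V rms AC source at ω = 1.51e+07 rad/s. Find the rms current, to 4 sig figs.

1.032 A

X_C = 1/(ωC) = 70.90 Ω
Parallel: admittances add. Y = 1/R + jωC
Y = (0.1449 + j0.01410) S
|Y| = 0.1456 S → |Z| = 1/|Y| = 6.868 Ω, ∠Z = −∠Y = -5.558°
I = V/|Z| = 7.09/6.868 = 1.032 A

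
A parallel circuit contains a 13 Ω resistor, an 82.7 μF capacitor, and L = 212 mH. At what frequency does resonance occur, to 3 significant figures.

ω₀ = 1/√(LC) = 1/√(0.212 × 8.27e-05) = 238.8 rad/s
f₀ = ω₀/(2π) = 38.0 Hz

38.0 Hz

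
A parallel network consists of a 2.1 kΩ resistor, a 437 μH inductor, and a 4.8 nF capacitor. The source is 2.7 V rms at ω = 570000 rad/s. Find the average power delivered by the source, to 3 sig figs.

3.47 mW

X_L = ωL = 249 Ω
X_C = 1/(ωC) = 365 Ω
Parallel: admittances add. Y = 1/R + 1/(jωL) + jωC
Y = (0.000476 − j0.00128) S
|Y| = 0.00136 S → |Z| = 1/|Y| = 733 Ω, ∠Z = −∠Y = 69.6°
I = V/|Z| = 3.68 mA
P = VI cos φ = 2.7 × 0.00368 × cos(69.6°) = 3.47 mW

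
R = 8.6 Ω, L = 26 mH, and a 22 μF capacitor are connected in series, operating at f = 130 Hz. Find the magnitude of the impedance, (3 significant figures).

ω = 2πf = 816.8 rad/s
X_L = ωL = 21.2 Ω
X_C = 1/(ωC) = 55.6 Ω
Net reactance X = X_L − X_C = -34.4 Ω
Z = 8.60 − j34.4 Ω
|Z| = √(8.60² + 34.4²) = 35.5 Ω

35.5 Ω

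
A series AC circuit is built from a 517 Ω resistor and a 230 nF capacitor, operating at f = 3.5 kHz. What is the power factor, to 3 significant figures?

0.934

ω = 2πf = 21990 rad/s
X_C = 1/(ωC) = 198 Ω
Z = 517 − j198 Ω
|Z| = √(517² + 198²) = 554 Ω
∠Z = arctan(-198/517) = -20.9°
cos φ = cos(-20.9°) = 0.934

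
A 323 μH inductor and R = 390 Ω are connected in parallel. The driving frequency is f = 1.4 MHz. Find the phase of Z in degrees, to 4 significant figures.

7.816°

ω = 2πf = 8.796e+06 rad/s
X_L = ωL = 2841 Ω
Parallel: admittances add. Y = 1/R + 1/(jωL)
Y = (0.002564 − j0.0003520) S
|Y| = 0.002588 S → |Z| = 1/|Y| = 386.4 Ω, ∠Z = −∠Y = 7.816°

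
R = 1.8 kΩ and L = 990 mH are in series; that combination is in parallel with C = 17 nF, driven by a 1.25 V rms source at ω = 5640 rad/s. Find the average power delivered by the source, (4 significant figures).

81.72 μW

X_L = ωL = 5584 Ω
X_C = 1/(ωC) = 10430 Ω
Branch 1 (R+jX_L): Z₁ = 1800 + j5584 Ω, |Z₁| = 5867 Ω
Branch 2 (−jX_C): Z₂ = −j10430 Ω
Parallel: Z = Z₁Z₂/(Z₁+Z₂), |Z| = 11840 Ω, ∠Z = 51.76°
I = V/|Z| = 105.6 μA
P = VI cos φ = 1.25 × 0.0001056 × cos(51.76°) = 81.72 μW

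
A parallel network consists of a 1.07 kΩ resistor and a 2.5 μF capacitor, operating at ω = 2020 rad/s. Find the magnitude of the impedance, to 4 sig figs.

194.7 Ω

X_C = 1/(ωC) = 198.0 Ω
Parallel: admittances add. Y = 1/R + jωC
Y = (0.0009346 + j0.005050) S
|Y| = 0.005136 S → |Z| = 1/|Y| = 194.7 Ω, ∠Z = −∠Y = -79.52°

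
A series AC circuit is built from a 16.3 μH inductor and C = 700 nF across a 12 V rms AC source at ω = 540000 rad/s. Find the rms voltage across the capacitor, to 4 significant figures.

X_L = ωL = 8.802 Ω
X_C = 1/(ωC) = 2.646 Ω
Net reactance X = X_L − X_C = 6.156 Ω
Z = j6.156 Ω
|Z| = √(0² + 6.156²) = 6.156 Ω
I = V/|Z| = 1.949 A
V_C = I·|Z_C| = 1.949 × 2.646 = 5.157 V

5.157 V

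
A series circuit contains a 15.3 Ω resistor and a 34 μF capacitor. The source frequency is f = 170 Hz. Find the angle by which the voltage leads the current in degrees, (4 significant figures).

ω = 2πf = 1068 rad/s
X_C = 1/(ωC) = 27.54 Ω
Z = 15.30 − j27.54 Ω
|Z| = √(15.30² + 27.54²) = 31.50 Ω
∠Z = arctan(-27.54/15.30) = -60.94°

-60.94°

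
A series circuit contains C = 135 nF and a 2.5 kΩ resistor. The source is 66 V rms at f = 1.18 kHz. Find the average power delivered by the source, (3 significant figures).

ω = 2πf = 7414 rad/s
X_C = 1/(ωC) = 999 Ω
Z = 2500 − j999 Ω
|Z| = √(2500² + 999²) = 2690 Ω
∠Z = arctan(-999/2500) = -21.8°
I = V/|Z| = 24.5 mA
P = VI cos φ = 66 × 0.0245 × cos(-21.8°) = 1.50 W

1.50 W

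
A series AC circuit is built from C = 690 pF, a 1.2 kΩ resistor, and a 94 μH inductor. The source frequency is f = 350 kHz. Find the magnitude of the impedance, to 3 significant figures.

1280 Ω

ω = 2πf = 2.199e+06 rad/s
X_L = ωL = 207 Ω
X_C = 1/(ωC) = 659 Ω
Net reactance X = X_L − X_C = -452 Ω
Z = 1200 − j452 Ω
|Z| = √(1200² + 452²) = 1280 Ω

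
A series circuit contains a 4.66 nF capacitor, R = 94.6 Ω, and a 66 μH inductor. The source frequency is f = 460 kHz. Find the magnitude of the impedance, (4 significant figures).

ω = 2πf = 2.89e+06 rad/s
X_L = ωL = 190.8 Ω
X_C = 1/(ωC) = 74.25 Ω
Net reactance X = X_L − X_C = 116.5 Ω
Z = 94.60 + j116.5 Ω
|Z| = √(94.60² + 116.5²) = 150.1 Ω

150.1 Ω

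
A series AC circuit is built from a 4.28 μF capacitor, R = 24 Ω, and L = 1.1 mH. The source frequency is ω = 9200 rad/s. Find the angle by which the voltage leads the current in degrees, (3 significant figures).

X_L = ωL = 10.1 Ω
X_C = 1/(ωC) = 25.4 Ω
Net reactance X = X_L − X_C = -15.3 Ω
Z = 24.0 − j15.3 Ω
|Z| = √(24.0² + 15.3²) = 28.4 Ω
∠Z = arctan(-15.3/24.0) = -32.5°

-32.5°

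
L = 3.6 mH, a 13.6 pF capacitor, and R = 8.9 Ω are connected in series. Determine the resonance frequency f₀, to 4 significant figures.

ω₀ = 1/√(LC) = 1/√(0.0036 × 1.36e-11) = 4.519e+06 rad/s
f₀ = ω₀/(2π) = 719.3 kHz

719.3 kHz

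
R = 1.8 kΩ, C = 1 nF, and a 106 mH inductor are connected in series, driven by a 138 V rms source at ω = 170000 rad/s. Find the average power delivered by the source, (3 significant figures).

X_L = ωL = 18000 Ω
X_C = 1/(ωC) = 5880 Ω
Net reactance X = X_L − X_C = 12100 Ω
Z = 1800 + j12100 Ω
|Z| = √(1800² + 12100²) = 12300 Ω
∠Z = arctan(12100/1800) = 81.6°
I = V/|Z| = 11.2 mA
P = VI cos φ = 138 × 0.0112 × cos(81.6°) = 228 mW

228 mW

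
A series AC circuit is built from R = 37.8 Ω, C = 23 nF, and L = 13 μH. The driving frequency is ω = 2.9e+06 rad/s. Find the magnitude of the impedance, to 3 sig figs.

44.1 Ω

X_L = ωL = 37.7 Ω
X_C = 1/(ωC) = 15.0 Ω
Net reactance X = X_L − X_C = 22.7 Ω
Z = 37.8 + j22.7 Ω
|Z| = √(37.8² + 22.7²) = 44.1 Ω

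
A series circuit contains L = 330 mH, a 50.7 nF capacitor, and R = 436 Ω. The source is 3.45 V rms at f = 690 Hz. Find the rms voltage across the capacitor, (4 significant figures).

ω = 2πf = 4335 rad/s
X_L = ωL = 1431 Ω
X_C = 1/(ωC) = 4549 Ω
Net reactance X = X_L − X_C = -3119 Ω
Z = 436.0 − j3119 Ω
|Z| = √(436.0² + 3119²) = 3149 Ω
I = V/|Z| = 1.096 mA
V_C = I·|Z_C| = 0.001096 × 4549 = 4.984 V

4.984 V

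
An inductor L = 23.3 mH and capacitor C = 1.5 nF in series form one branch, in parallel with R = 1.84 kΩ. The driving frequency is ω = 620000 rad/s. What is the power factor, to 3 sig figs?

0.991

X_L = ωL = 14400 Ω
X_C = 1/(ωC) = 1080 Ω
Branch 1: Z₁ = R = 1840 Ω
Branch 2 (series LC): Z₂ = j(X_L − X_C) = j13400 Ω
Parallel: Z = Z₁Z₂/(Z₁+Z₂), |Z| = 1820 Ω, ∠Z = 7.84°
cos φ = cos(7.84°) = 0.991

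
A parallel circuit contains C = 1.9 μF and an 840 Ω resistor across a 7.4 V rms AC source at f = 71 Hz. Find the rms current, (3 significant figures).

10.8 mA

ω = 2πf = 446.1 rad/s
X_C = 1/(ωC) = 1180 Ω
Parallel: admittances add. Y = 1/R + jωC
Y = (0.00119 + j0.000848) S
|Y| = 0.00146 S → |Z| = 1/|Y| = 684 Ω, ∠Z = −∠Y = -35.5°
I = V/|Z| = 7.4/684 = 10.8 mA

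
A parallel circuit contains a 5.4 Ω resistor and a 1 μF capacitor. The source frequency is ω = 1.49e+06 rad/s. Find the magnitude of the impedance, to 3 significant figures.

X_C = 1/(ωC) = 0.671 Ω
Parallel: admittances add. Y = 1/R + jωC
Y = (0.185 + j1.49) S
|Y| = 1.50 S → |Z| = 1/|Y| = 0.666 Ω, ∠Z = −∠Y = -82.9°

0.666 Ω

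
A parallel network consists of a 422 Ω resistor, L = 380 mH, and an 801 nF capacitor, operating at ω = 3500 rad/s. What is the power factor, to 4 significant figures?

X_L = ωL = 1330 Ω
X_C = 1/(ωC) = 356.7 Ω
Parallel: admittances add. Y = 1/R + 1/(jωL) + jωC
Y = (0.002370 + j0.002052) S
|Y| = 0.003134 S → |Z| = 1/|Y| = 319.0 Ω, ∠Z = −∠Y = -40.89°
cos φ = cos(-40.89°) = 0.7560

0.7560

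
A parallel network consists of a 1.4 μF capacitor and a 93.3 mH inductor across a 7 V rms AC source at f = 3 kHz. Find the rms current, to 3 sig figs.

ω = 2πf = 18850 rad/s
X_L = ωL = 1760 Ω
X_C = 1/(ωC) = 37.9 Ω
Parallel: admittances add. Y = 1/(jωL) + jωC
Y = (0 + j0.0258) S
|Y| = 0.0258 S → |Z| = 1/|Y| = 38.7 Ω, ∠Z = −∠Y = -90.0°
I = V/|Z| = 7/38.7 = 181 mA

181 mA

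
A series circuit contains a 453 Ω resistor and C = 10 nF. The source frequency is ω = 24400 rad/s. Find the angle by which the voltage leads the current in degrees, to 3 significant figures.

-83.7°

X_C = 1/(ωC) = 4100 Ω
Z = 453 − j4100 Ω
|Z| = √(453² + 4100²) = 4120 Ω
∠Z = arctan(-4100/453) = -83.7°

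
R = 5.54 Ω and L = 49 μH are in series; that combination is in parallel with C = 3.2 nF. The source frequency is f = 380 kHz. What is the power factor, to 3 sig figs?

ω = 2πf = 2.388e+06 rad/s
X_L = ωL = 117 Ω
X_C = 1/(ωC) = 131 Ω
Branch 1 (R+jX_L): Z₁ = 5.54 + j117 Ω, |Z₁| = 117 Ω
Branch 2 (−jX_C): Z₂ = −j131 Ω
Parallel: Z = Z₁Z₂/(Z₁+Z₂), |Z| = 1030 Ω, ∠Z = 65.5°
cos φ = cos(65.5°) = 0.414

0.414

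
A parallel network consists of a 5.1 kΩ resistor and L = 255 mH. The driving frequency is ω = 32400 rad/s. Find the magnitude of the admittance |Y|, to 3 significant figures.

X_L = ωL = 8260 Ω
Parallel: admittances add. Y = 1/R + 1/(jωL)
Y = (0.000196 − j0.000121) S
|Y| = 0.000230 S → |Z| = 1/|Y| = 4340 Ω, ∠Z = −∠Y = 31.7°

230 μS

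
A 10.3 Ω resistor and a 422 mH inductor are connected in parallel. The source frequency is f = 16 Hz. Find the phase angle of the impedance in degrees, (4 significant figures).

ω = 2πf = 100.5 rad/s
X_L = ωL = 42.42 Ω
Parallel: admittances add. Y = 1/R + 1/(jωL)
Y = (0.09709 − j0.02357) S
|Y| = 0.09991 S → |Z| = 1/|Y| = 10.01 Ω, ∠Z = −∠Y = 13.65°

13.65°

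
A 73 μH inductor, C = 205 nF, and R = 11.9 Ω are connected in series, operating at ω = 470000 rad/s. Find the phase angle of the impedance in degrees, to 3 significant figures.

X_L = ωL = 34.3 Ω
X_C = 1/(ωC) = 10.4 Ω
Net reactance X = X_L − X_C = 23.9 Ω
Z = 11.9 + j23.9 Ω
|Z| = √(11.9² + 23.9²) = 26.7 Ω
∠Z = arctan(23.9/11.9) = 63.6°

63.6°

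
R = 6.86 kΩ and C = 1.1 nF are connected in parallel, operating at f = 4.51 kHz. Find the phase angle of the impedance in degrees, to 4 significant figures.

ω = 2πf = 28340 rad/s
X_C = 1/(ωC) = 32080 Ω
Parallel: admittances add. Y = 1/R + jωC
Y = (0.0001458 + j3.117e-05) S
|Y| = 0.0001491 S → |Z| = 1/|Y| = 6708 Ω, ∠Z = −∠Y = -12.07°

-12.07°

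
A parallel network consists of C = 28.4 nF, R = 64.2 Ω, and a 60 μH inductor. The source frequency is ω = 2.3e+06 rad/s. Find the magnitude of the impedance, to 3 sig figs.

16.6 Ω

X_L = ωL = 138 Ω
X_C = 1/(ωC) = 15.3 Ω
Parallel: admittances add. Y = 1/R + 1/(jωL) + jωC
Y = (0.0156 + j0.0581) S
|Y| = 0.0601 S → |Z| = 1/|Y| = 16.6 Ω, ∠Z = −∠Y = -75.0°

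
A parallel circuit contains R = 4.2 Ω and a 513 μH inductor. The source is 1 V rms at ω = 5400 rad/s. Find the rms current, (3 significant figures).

432 mA

X_L = ωL = 2.77 Ω
Parallel: admittances add. Y = 1/R + 1/(jωL)
Y = (0.238 − j0.361) S
|Y| = 0.432 S → |Z| = 1/|Y| = 2.31 Ω, ∠Z = −∠Y = 56.6°
I = V/|Z| = 1/2.31 = 432 mA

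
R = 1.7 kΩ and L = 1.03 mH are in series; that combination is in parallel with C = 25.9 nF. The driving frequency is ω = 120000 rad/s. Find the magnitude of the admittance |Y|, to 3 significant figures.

X_L = ωL = 124 Ω
X_C = 1/(ωC) = 322 Ω
Branch 1 (R+jX_L): Z₁ = 1700 + j124 Ω, |Z₁| = 1700 Ω
Branch 2 (−jX_C): Z₂ = −j322 Ω
Parallel: Z = Z₁Z₂/(Z₁+Z₂), |Z| = 320 Ω, ∠Z = -79.2°
|Y| = 1/|Z| = 3.12 mS

3.12 mS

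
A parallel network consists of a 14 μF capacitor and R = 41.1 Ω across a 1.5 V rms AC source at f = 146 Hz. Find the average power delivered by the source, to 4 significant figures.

ω = 2πf = 917.3 rad/s
X_C = 1/(ωC) = 77.86 Ω
Parallel: admittances add. Y = 1/R + jωC
Y = (0.02433 + j0.01284) S
|Y| = 0.02751 S → |Z| = 1/|Y| = 36.35 Ω, ∠Z = −∠Y = -27.83°
I = V/|Z| = 41.27 mA
P = VI cos φ = 1.5 × 0.04127 × cos(-27.83°) = 54.74 mW

54.74 mW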